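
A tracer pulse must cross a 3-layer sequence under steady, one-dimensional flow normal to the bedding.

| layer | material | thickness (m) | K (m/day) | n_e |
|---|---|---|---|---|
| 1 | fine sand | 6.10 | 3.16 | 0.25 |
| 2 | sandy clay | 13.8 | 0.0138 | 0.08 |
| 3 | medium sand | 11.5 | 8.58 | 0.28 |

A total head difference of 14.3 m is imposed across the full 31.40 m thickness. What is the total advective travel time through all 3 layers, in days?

With flow normal to the layers, continuity requires the same specific discharge q through every layer.
Σ(b_i/K_i) = 6.10/3.16 + 13.8/0.0138 + 11.5/8.58 = 1003 d.
q = Δh / Σ(b_i/K_i) = 14.3 / 1003 = 0.01425 m/day.
In each layer the seepage velocity is v_i = q/n_i, so the layer transit time is t_i = b_i·n_i / q:
  layer 1 (fine sand): t_1 = 6.10 × 0.25 / 0.01425 = 107.0 d
  layer 2 (sandy clay): t_2 = 13.8 × 0.08 / 0.01425 = 77.46 d
  layer 3 (medium sand): t_3 = 11.5 × 0.28 / 0.01425 = 225.9 d
Total t = Σ t_i = 410.4 days.

410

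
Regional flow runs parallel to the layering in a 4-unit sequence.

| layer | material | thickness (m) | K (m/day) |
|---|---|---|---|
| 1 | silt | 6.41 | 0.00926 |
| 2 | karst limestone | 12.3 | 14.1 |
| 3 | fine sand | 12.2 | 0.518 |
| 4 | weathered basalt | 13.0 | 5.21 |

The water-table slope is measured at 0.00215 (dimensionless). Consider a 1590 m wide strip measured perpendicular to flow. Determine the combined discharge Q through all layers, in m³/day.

Flow is parallel to layering, so each bed carries its own Darcy discharge and the transmissivities add.
Σ(K_i·b_i) = 0.00926×6.41 + 14.1×12.3 + 0.518×12.2 + 5.21×13.0 = 247.5 m²/day.
Hydraulic gradient i = 0.00215.
Q = Σ(K_i·b_i) · W · i = 247.5 × 1590 × 0.002150 = 846.2 m³/day.

846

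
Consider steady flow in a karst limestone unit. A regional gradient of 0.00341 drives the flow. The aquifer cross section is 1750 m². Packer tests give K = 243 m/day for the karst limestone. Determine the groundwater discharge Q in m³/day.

Hydraulic gradient i = 0.00341.
Darcy's law: Q = K · A · i = 243.0 × 1750 × 0.003410 = 1450 m³/day.

1450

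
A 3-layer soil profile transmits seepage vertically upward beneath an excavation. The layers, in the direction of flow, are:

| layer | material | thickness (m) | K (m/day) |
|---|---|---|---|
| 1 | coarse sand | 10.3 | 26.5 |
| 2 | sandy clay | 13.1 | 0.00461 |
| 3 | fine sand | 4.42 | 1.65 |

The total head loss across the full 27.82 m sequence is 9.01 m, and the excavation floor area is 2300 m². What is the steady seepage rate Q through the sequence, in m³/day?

7.28

Flow is perpendicular to layering, so the layers act in series and the equivalent K is the thickness-weighted harmonic mean.
Total thickness L = 10.3 + 13.1 + 4.42 = 27.82 m.
Σ(b_i/K_i) = 10.3/26.5 + 13.1/0.00461 + 4.42/1.65 = 2845 d.
K_eq = L / Σ(b_i/K_i) = 27.82 / 2845 = 0.009780 m/day.
Q = K_eq · A · (Δh/L) = 0.009780 × 2300 × (9.01/27.82) = 7.285 m³/day.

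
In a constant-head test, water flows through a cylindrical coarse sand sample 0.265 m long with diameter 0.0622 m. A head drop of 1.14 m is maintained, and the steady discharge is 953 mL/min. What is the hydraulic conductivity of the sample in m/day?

105

Cross-sectional area A = π·(d/2)² = π × (0.0622/2)² = 0.003039 m².
Convert discharge: 953 mL/min = 1.588e-05 m³/s.
Darcy's law rearranged: K = Q·L / (A·Δh) = 1.588e-05 × 0.265 / (0.003039 × 1.14) = 0.001215 m/s = 105.0 m/day.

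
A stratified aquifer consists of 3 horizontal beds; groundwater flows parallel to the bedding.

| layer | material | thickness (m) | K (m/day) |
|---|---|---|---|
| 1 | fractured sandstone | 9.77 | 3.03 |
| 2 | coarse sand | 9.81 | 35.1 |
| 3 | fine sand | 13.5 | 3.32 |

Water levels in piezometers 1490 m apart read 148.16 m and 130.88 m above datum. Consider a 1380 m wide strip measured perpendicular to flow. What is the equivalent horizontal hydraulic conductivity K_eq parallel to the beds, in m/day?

12.7

Flow is parallel to layering, so each bed carries its own Darcy discharge and the transmissivities add.
Σ(K_i·b_i) = 3.03×9.77 + 35.1×9.81 + 3.32×13.5 = 418.8 m²/day.
Total thickness b = 33.08 m, so K_eq = Σ(K_i·b_i)/b = 12.66 m/day.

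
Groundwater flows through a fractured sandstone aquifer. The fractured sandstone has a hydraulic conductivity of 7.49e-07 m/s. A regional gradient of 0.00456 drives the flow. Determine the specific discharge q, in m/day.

Convert K: 7.49e-07 m/s × 86400 = 0.06471 m/day.
Hydraulic gradient i = 0.00456.
Specific discharge q = K · i = 0.06471 × 0.004560 = 0.0002951 m/day.

0.000295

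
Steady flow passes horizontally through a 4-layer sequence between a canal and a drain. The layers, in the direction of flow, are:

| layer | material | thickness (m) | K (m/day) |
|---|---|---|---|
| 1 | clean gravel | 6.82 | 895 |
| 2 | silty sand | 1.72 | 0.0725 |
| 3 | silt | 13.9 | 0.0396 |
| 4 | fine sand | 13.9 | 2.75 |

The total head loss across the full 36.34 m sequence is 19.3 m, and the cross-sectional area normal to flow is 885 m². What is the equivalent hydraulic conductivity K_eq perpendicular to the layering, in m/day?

0.0957

Flow is perpendicular to layering, so the layers act in series and the equivalent K is the thickness-weighted harmonic mean.
Total thickness L = 6.82 + 1.72 + 13.9 + 13.9 = 36.34 m.
Σ(b_i/K_i) = 6.82/895 + 1.72/0.0725 + 13.9/0.0396 + 13.9/2.75 = 379.8 d.
K_eq = L / Σ(b_i/K_i) = 36.34 / 379.8 = 0.09568 m/day.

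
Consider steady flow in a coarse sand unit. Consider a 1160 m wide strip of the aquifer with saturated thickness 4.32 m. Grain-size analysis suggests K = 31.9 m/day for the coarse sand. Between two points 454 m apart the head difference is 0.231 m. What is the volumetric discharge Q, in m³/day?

81.3

Cross-sectional area A = 1160 × 4.32 = 5011 m².
Hydraulic gradient i = Δh / L = 0.231 / 454 = 0.0005088.
Darcy's law: Q = K · A · i = 31.90 × 5011 × 0.0005088 = 81.34 m³/day.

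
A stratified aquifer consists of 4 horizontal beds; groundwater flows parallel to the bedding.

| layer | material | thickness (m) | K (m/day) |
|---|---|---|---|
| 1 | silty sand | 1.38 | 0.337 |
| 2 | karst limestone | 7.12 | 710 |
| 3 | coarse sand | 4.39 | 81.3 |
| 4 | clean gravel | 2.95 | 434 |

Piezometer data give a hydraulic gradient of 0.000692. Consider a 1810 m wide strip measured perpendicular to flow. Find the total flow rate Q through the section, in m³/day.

Flow is parallel to layering, so each bed carries its own Darcy discharge and the transmissivities add.
Σ(K_i·b_i) = 0.337×1.38 + 710×7.12 + 81.3×4.39 + 434×2.95 = 6693 m²/day.
Hydraulic gradient i = 0.000692.
Q = Σ(K_i·b_i) · W · i = 6693 × 1810 × 0.0006920 = 8383 m³/day.

8380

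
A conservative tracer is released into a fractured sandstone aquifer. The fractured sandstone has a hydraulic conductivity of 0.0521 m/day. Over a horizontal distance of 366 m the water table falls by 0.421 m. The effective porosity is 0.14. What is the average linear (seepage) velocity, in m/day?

0.000428

Hydraulic gradient i = Δh / L = 0.421 / 366 = 0.001150.
Darcy flux q = K · i = 0.05210 × 0.001150 = 5.993e-05 m/day.
Seepage velocity v = q / n_e = 5.993e-05 / 0.14 = 0.0004281 m/day.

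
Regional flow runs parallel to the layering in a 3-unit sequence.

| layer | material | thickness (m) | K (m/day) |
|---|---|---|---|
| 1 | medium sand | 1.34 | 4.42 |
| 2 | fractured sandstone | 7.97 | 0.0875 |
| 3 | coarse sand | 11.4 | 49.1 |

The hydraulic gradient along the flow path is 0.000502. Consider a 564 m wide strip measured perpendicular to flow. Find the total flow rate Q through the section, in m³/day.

Flow is parallel to layering, so each bed carries its own Darcy discharge and the transmissivities add.
Σ(K_i·b_i) = 4.42×1.34 + 0.0875×7.97 + 49.1×11.4 = 566.4 m²/day.
Hydraulic gradient i = 0.000502.
Q = Σ(K_i·b_i) · W · i = 566.4 × 564 × 0.0005020 = 160.4 m³/day.

160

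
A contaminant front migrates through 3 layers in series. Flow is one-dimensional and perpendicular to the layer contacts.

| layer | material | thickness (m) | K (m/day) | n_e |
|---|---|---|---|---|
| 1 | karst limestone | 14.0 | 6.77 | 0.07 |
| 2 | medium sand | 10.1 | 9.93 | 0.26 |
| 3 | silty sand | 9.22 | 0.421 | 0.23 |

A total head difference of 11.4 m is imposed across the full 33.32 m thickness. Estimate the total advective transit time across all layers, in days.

12.6

With flow normal to the layers, continuity requires the same specific discharge q through every layer.
Σ(b_i/K_i) = 14.0/6.77 + 10.1/9.93 + 9.22/0.421 = 24.99 d.
q = Δh / Σ(b_i/K_i) = 11.4 / 24.99 = 0.4563 m/day.
In each layer the seepage velocity is v_i = q/n_i, so the layer transit time is t_i = b_i·n_i / q:
  layer 1 (karst limestone): t_1 = 14.0 × 0.07 / 0.4563 = 2.148 d
  layer 2 (medium sand): t_2 = 10.1 × 0.26 / 0.4563 = 5.755 d
  layer 3 (silty sand): t_3 = 9.22 × 0.23 / 0.4563 = 4.648 d
Total t = Σ t_i = 12.55 days.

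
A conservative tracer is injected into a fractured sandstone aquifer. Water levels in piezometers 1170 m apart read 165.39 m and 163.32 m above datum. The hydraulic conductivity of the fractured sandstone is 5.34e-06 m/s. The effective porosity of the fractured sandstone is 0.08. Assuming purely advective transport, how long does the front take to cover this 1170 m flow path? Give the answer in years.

314

Convert K: 5.34e-06 m/s × 86400 = 0.4614 m/day.
Hydraulic gradient i = (165.39 − 163.32) / 1170 = 2.07 / 1170 = 0.001769.
Darcy flux q = K · i = 0.4614 × 0.001769 = 0.0008163 m/day.
Seepage velocity v = q / n_e = 0.0008163 / 0.08 = 0.01020 m/day.
Travel time t = L / v = 1170 / 0.01020 = 1.147e+05 days = 313.9 years.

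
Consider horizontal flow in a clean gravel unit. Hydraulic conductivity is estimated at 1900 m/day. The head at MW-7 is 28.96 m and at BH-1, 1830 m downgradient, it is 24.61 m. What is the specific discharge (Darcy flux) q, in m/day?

Hydraulic gradient i = (28.96 − 24.61) / 1830 = 4.35 / 1830 = 0.002377.
Specific discharge q = K · i = 1900 × 0.002377 = 4.516 m/day.

4.52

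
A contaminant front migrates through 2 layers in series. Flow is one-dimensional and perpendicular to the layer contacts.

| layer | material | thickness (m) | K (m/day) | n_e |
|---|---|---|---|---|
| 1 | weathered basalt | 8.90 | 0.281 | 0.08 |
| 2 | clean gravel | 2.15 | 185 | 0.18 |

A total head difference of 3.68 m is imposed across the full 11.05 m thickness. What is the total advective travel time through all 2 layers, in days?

With flow normal to the layers, continuity requires the same specific discharge q through every layer.
Σ(b_i/K_i) = 8.90/0.281 + 2.15/185 = 31.68 d.
q = Δh / Σ(b_i/K_i) = 3.68 / 31.68 = 0.1161 m/day.
In each layer the seepage velocity is v_i = q/n_i, so the layer transit time is t_i = b_i·n_i / q:
  layer 1 (weathered basalt): t_1 = 8.90 × 0.08 / 0.1161 = 6.130 d
  layer 2 (clean gravel): t_2 = 2.15 × 0.18 / 0.1161 = 3.332 d
Total t = Σ t_i = 9.462 days.

9.46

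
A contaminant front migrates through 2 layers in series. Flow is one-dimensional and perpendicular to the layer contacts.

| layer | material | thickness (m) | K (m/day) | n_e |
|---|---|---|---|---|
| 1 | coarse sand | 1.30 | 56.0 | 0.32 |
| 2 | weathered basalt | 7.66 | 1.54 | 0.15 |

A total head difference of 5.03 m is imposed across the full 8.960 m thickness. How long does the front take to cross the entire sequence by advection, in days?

With flow normal to the layers, continuity requires the same specific discharge q through every layer.
Σ(b_i/K_i) = 1.30/56.0 + 7.66/1.54 = 4.997 d.
q = Δh / Σ(b_i/K_i) = 5.03 / 4.997 = 1.007 m/day.
In each layer the seepage velocity is v_i = q/n_i, so the layer transit time is t_i = b_i·n_i / q:
  layer 1 (coarse sand): t_1 = 1.30 × 0.32 / 1.007 = 0.4133 d
  layer 2 (weathered basalt): t_2 = 7.66 × 0.15 / 1.007 = 1.142 d
Total t = Σ t_i = 1.555 days.

1.55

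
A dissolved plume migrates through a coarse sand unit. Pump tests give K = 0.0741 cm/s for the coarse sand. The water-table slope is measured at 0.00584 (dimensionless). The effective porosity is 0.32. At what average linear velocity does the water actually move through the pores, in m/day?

1.17

Convert K: 0.0741 cm/s × 864 = 64.02 m/day.
Hydraulic gradient i = 0.00584.
Darcy flux q = K · i = 64.02 × 0.005840 = 0.3739 m/day.
Seepage velocity v = q / n_e = 0.3739 / 0.32 = 1.168 m/day.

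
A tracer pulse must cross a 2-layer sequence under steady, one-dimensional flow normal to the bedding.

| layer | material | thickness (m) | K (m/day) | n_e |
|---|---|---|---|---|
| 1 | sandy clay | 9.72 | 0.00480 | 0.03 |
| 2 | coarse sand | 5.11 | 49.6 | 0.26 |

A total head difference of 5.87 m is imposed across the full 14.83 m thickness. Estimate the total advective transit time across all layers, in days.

559

With flow normal to the layers, continuity requires the same specific discharge q through every layer.
Σ(b_i/K_i) = 9.72/0.00480 + 5.11/49.6 = 2025 d.
q = Δh / Σ(b_i/K_i) = 5.87 / 2025 = 0.002899 m/day.
In each layer the seepage velocity is v_i = q/n_i, so the layer transit time is t_i = b_i·n_i / q:
  layer 1 (sandy clay): t_1 = 9.72 × 0.03 / 0.002899 = 100.6 d
  layer 2 (coarse sand): t_2 = 5.11 × 0.26 / 0.002899 = 458.4 d
Total t = Σ t_i = 559.0 days.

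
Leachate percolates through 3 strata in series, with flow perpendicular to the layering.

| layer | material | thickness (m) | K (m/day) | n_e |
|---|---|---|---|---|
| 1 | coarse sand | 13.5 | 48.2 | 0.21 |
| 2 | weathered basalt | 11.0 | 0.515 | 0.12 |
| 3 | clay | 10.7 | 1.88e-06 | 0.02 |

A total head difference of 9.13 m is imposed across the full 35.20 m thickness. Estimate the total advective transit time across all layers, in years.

With flow normal to the layers, continuity requires the same specific discharge q through every layer.
Σ(b_i/K_i) = 13.5/48.2 + 11.0/0.515 + 10.7/1.88e-06 = 5.692e+06 d.
q = Δh / Σ(b_i/K_i) = 9.13 / 5.692e+06 = 1.604e-06 m/day.
In each layer the seepage velocity is v_i = q/n_i, so the layer transit time is t_i = b_i·n_i / q:
  layer 1 (coarse sand): t_1 = 13.5 × 0.21 / 1.604e-06 = 1.767e+06 d
  layer 2 (weathered basalt): t_2 = 11.0 × 0.12 / 1.604e-06 = 8.229e+05 d
  layer 3 (clay): t_3 = 10.7 × 0.02 / 1.604e-06 = 1.334e+05 d
Total t = Σ t_i = 2.724e+06 days = 7457 years.

7460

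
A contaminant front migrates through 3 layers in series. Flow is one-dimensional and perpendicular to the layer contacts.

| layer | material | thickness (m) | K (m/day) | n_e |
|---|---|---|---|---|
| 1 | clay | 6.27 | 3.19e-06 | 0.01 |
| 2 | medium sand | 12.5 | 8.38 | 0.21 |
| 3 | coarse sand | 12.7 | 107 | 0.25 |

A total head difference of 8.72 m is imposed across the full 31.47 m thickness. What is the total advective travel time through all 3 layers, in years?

With flow normal to the layers, continuity requires the same specific discharge q through every layer.
Σ(b_i/K_i) = 6.27/3.19e-06 + 12.5/8.38 + 12.7/107 = 1.966e+06 d.
q = Δh / Σ(b_i/K_i) = 8.72 / 1.966e+06 = 4.436e-06 m/day.
In each layer the seepage velocity is v_i = q/n_i, so the layer transit time is t_i = b_i·n_i / q:
  layer 1 (clay): t_1 = 6.27 × 0.01 / 4.436e-06 = 14133 d
  layer 2 (medium sand): t_2 = 12.5 × 0.21 / 4.436e-06 = 5.917e+05 d
  layer 3 (coarse sand): t_3 = 12.7 × 0.25 / 4.436e-06 = 7.157e+05 d
Total t = Σ t_i = 1.321e+06 days = 3618 years.

3620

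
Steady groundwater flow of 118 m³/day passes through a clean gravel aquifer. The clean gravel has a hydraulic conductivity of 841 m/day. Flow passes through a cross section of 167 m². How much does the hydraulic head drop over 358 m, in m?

0.301

From Q = K·A·i, i = Q / (K·A) = 118 / (841.0 × 167.0) = 0.0008402.
Head loss Δh = i · L = 0.0008402 × 358 = 0.3008 m.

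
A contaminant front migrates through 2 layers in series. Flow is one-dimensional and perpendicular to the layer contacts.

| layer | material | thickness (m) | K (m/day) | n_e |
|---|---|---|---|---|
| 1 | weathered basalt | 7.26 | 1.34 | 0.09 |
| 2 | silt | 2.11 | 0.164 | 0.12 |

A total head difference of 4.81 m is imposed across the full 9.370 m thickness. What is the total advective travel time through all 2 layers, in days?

With flow normal to the layers, continuity requires the same specific discharge q through every layer.
Σ(b_i/K_i) = 7.26/1.34 + 2.11/0.164 = 18.28 d.
q = Δh / Σ(b_i/K_i) = 4.81 / 18.28 = 0.2631 m/day.
In each layer the seepage velocity is v_i = q/n_i, so the layer transit time is t_i = b_i·n_i / q:
  layer 1 (weathered basalt): t_1 = 7.26 × 0.09 / 0.2631 = 2.484 d
  layer 2 (silt): t_2 = 2.11 × 0.12 / 0.2631 = 0.9625 d
Total t = Σ t_i = 3.446 days.

3.45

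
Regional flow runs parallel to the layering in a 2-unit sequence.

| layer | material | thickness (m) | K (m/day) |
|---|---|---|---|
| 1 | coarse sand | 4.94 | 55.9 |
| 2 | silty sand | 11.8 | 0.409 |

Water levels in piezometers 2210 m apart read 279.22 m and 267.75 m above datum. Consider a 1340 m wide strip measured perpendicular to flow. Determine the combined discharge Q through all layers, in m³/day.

1950

Flow is parallel to layering, so each bed carries its own Darcy discharge and the transmissivities add.
Σ(K_i·b_i) = 55.9×4.94 + 0.409×11.8 = 281.0 m²/day.
Hydraulic gradient i = (279.22 − 267.75) / 2210 = 11.47 / 2210 = 0.005190.
Q = Σ(K_i·b_i) · W · i = 281.0 × 1340 × 0.005190 = 1954 m³/day.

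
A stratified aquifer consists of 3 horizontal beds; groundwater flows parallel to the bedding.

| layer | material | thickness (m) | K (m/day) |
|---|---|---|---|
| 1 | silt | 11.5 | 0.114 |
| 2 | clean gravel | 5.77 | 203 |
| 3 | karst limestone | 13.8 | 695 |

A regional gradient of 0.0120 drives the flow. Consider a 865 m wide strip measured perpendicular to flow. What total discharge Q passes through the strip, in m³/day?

112000

Flow is parallel to layering, so each bed carries its own Darcy discharge and the transmissivities add.
Σ(K_i·b_i) = 0.114×11.5 + 203×5.77 + 695×13.8 = 10764 m²/day.
Hydraulic gradient i = 0.0120.
Q = Σ(K_i·b_i) · W · i = 10764 × 865 × 0.01200 = 1.117e+05 m³/day.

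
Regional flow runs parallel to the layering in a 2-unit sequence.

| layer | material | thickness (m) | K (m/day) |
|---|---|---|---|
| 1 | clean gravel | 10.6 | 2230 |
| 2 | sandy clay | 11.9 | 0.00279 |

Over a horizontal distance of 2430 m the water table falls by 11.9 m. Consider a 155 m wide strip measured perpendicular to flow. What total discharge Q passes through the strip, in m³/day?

Flow is parallel to layering, so each bed carries its own Darcy discharge and the transmissivities add.
Σ(K_i·b_i) = 2230×10.6 + 0.00279×11.9 = 23638 m²/day.
Hydraulic gradient i = Δh / L = 11.9 / 2430 = 0.004897.
Q = Σ(K_i·b_i) · W · i = 23638 × 155 × 0.004897 = 17943 m³/day.

17900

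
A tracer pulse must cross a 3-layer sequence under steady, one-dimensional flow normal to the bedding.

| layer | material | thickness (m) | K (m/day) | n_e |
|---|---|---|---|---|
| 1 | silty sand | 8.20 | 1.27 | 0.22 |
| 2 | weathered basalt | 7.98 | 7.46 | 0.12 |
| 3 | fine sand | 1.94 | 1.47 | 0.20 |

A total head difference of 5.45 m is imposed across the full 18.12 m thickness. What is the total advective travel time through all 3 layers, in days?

5.11

With flow normal to the layers, continuity requires the same specific discharge q through every layer.
Σ(b_i/K_i) = 8.20/1.27 + 7.98/7.46 + 1.94/1.47 = 8.846 d.
q = Δh / Σ(b_i/K_i) = 5.45 / 8.846 = 0.6161 m/day.
In each layer the seepage velocity is v_i = q/n_i, so the layer transit time is t_i = b_i·n_i / q:
  layer 1 (silty sand): t_1 = 8.20 × 0.22 / 0.6161 = 2.928 d
  layer 2 (weathered basalt): t_2 = 7.98 × 0.12 / 0.6161 = 1.554 d
  layer 3 (fine sand): t_3 = 1.94 × 0.20 / 0.6161 = 0.6298 d
Total t = Σ t_i = 5.112 days.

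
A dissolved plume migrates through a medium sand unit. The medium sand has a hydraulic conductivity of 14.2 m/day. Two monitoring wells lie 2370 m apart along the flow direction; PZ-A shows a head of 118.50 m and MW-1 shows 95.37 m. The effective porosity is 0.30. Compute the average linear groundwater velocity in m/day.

Hydraulic gradient i = (118.50 − 95.37) / 2370 = 23.13 / 2370 = 0.009759.
Darcy flux q = K · i = 14.20 × 0.009759 = 0.1386 m/day.
Seepage velocity v = q / n_e = 0.1386 / 0.30 = 0.4619 m/day.

0.462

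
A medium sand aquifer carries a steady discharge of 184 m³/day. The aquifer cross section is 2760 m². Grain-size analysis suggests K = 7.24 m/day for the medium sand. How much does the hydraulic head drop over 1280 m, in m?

11.8

From Q = K·A·i, i = Q / (K·A) = 184 / (7.240 × 2760) = 0.009208.
Head loss Δh = i · L = 0.009208 × 1280 = 11.79 m.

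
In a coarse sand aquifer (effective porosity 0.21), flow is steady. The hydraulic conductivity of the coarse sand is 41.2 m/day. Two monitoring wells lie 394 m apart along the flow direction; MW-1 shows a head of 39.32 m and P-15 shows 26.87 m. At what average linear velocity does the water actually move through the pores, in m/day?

6.20

Hydraulic gradient i = (39.32 − 26.87) / 394 = 12.45 / 394 = 0.03160.
Darcy flux q = K · i = 41.20 × 0.03160 = 1.302 m/day.
Seepage velocity v = q / n_e = 1.302 / 0.21 = 6.199 m/day.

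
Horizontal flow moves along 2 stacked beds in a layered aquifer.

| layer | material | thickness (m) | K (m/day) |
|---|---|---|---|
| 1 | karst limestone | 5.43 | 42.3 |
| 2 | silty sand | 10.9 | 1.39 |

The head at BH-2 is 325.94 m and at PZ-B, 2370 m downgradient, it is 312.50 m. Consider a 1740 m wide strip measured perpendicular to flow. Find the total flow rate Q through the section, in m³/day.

Flow is parallel to layering, so each bed carries its own Darcy discharge and the transmissivities add.
Σ(K_i·b_i) = 42.3×5.43 + 1.39×10.9 = 244.8 m²/day.
Hydraulic gradient i = (325.94 − 312.50) / 2370 = 13.44 / 2370 = 0.005671.
Q = Σ(K_i·b_i) · W · i = 244.8 × 1740 × 0.005671 = 2416 m³/day.

2420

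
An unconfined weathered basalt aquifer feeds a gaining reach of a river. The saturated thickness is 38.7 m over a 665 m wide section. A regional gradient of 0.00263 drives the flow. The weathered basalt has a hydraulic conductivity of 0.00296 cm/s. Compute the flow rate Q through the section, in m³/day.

173

Convert K: 0.00296 cm/s × 864 = 2.557 m/day.
Cross-sectional area A = 665 × 38.7 = 25736 m².
Hydraulic gradient i = 0.00263.
Darcy's law: Q = K · A · i = 2.557 × 25736 × 0.002630 = 173.1 m³/day.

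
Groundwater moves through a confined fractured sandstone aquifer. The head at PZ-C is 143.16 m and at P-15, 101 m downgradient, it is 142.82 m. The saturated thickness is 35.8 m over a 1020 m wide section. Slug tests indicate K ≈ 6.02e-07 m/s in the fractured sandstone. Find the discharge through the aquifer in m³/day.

6.39

Convert K: 6.02e-07 m/s × 86400 = 0.05201 m/day.
Cross-sectional area A = 1020 × 35.8 = 36516 m².
Hydraulic gradient i = (143.16 − 142.82) / 101 = 0.34 / 101 = 0.003366.
Darcy's law: Q = K · A · i = 0.05201 × 36516 × 0.003366 = 6.394 m³/day.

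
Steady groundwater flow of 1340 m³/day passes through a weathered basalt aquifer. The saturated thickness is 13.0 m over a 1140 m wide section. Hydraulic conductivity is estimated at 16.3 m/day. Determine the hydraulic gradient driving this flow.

Cross-sectional area A = 1140 × 13.0 = 14820 m².
From Q = K·A·i, i = Q / (K·A) = 1340 / (16.30 × 14820) = 0.005547.

0.00555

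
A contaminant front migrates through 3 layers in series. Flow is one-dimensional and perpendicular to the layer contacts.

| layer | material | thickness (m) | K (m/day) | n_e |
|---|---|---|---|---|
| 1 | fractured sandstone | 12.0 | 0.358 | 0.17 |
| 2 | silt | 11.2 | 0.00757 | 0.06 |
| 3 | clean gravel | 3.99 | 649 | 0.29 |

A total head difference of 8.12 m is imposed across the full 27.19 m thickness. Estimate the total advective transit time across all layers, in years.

With flow normal to the layers, continuity requires the same specific discharge q through every layer.
Σ(b_i/K_i) = 12.0/0.358 + 11.2/0.00757 + 3.99/649 = 1513 d.
q = Δh / Σ(b_i/K_i) = 8.12 / 1513 = 0.005367 m/day.
In each layer the seepage velocity is v_i = q/n_i, so the layer transit time is t_i = b_i·n_i / q:
  layer 1 (fractured sandstone): t_1 = 12.0 × 0.17 / 0.005367 = 380.1 d
  layer 2 (silt): t_2 = 11.2 × 0.06 / 0.005367 = 125.2 d
  layer 3 (clean gravel): t_3 = 3.99 × 0.29 / 0.005367 = 215.6 d
Total t = Σ t_i = 721.0 days = 1.974 years.

1.97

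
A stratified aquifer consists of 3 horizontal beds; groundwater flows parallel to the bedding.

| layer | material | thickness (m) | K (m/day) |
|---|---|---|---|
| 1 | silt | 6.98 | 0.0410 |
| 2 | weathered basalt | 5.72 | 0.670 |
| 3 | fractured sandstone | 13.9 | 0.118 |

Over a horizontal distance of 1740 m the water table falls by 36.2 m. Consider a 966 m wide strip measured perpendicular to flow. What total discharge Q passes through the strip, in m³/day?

116

Flow is parallel to layering, so each bed carries its own Darcy discharge and the transmissivities add.
Σ(K_i·b_i) = 0.0410×6.98 + 0.670×5.72 + 0.118×13.9 = 5.759 m²/day.
Hydraulic gradient i = Δh / L = 36.2 / 1740 = 0.02080.
Q = Σ(K_i·b_i) · W · i = 5.759 × 966 × 0.02080 = 115.7 m³/day.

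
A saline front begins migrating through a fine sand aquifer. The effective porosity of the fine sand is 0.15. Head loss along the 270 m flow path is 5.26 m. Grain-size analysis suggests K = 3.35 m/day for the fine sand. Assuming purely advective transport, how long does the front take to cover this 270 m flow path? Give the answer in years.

1.70

Hydraulic gradient i = Δh / L = 5.26 / 270 = 0.01948.
Darcy flux q = K · i = 3.350 × 0.01948 = 0.06526 m/day.
Seepage velocity v = q / n_e = 0.06526 / 0.15 = 0.4351 m/day.
Travel time t = L / v = 270 / 0.4351 = 620.6 days = 1.699 years.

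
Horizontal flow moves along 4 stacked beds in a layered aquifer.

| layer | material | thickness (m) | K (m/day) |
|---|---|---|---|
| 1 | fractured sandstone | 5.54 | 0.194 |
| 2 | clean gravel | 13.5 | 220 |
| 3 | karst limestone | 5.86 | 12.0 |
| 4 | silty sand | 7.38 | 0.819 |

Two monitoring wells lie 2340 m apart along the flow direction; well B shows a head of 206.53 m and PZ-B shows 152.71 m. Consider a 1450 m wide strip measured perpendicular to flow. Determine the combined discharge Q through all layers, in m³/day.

Flow is parallel to layering, so each bed carries its own Darcy discharge and the transmissivities add.
Σ(K_i·b_i) = 0.194×5.54 + 220×13.5 + 12.0×5.86 + 0.819×7.38 = 3047 m²/day.
Hydraulic gradient i = (206.53 − 152.71) / 2340 = 53.82 / 2340 = 0.02300.
Q = Σ(K_i·b_i) · W · i = 3047 × 1450 × 0.02300 = 1.016e+05 m³/day.

102000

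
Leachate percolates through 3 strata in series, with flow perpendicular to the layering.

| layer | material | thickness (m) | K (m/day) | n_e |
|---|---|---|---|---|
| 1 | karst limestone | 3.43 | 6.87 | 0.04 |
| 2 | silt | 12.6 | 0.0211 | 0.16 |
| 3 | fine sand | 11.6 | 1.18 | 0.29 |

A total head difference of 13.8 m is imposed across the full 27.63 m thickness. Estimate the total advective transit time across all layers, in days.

243

With flow normal to the layers, continuity requires the same specific discharge q through every layer.
Σ(b_i/K_i) = 3.43/6.87 + 12.6/0.0211 + 11.6/1.18 = 607.5 d.
q = Δh / Σ(b_i/K_i) = 13.8 / 607.5 = 0.02272 m/day.
In each layer the seepage velocity is v_i = q/n_i, so the layer transit time is t_i = b_i·n_i / q:
  layer 1 (karst limestone): t_1 = 3.43 × 0.04 / 0.02272 = 6.040 d
  layer 2 (silt): t_2 = 12.6 × 0.16 / 0.02272 = 88.75 d
  layer 3 (fine sand): t_3 = 11.6 × 0.29 / 0.02272 = 148.1 d
Total t = Σ t_i = 242.9 days.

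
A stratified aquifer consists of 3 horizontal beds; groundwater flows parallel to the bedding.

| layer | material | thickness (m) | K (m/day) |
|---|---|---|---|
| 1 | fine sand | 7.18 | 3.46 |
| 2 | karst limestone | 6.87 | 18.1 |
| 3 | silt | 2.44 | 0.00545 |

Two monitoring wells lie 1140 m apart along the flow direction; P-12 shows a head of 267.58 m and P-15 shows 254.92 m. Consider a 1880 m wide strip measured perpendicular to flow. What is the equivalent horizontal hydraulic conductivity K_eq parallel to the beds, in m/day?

Flow is parallel to layering, so each bed carries its own Darcy discharge and the transmissivities add.
Σ(K_i·b_i) = 3.46×7.18 + 18.1×6.87 + 0.00545×2.44 = 149.2 m²/day.
Total thickness b = 16.49 m, so K_eq = Σ(K_i·b_i)/b = 9.048 m/day.

9.05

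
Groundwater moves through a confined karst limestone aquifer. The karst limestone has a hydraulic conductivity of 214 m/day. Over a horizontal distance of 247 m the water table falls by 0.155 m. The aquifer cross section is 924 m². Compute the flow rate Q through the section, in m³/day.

124

Hydraulic gradient i = Δh / L = 0.155 / 247 = 0.0006275.
Darcy's law: Q = K · A · i = 214.0 × 924.0 × 0.0006275 = 124.1 m³/day.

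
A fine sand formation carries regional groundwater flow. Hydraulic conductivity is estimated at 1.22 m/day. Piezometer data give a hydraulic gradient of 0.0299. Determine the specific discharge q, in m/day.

0.0365

Hydraulic gradient i = 0.0299.
Specific discharge q = K · i = 1.220 × 0.02990 = 0.03648 m/day.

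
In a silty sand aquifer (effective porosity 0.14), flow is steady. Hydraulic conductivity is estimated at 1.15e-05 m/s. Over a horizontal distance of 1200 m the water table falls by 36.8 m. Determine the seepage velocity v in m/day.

0.218

Convert K: 1.15e-05 m/s × 86400 = 0.9936 m/day.
Hydraulic gradient i = Δh / L = 36.8 / 1200 = 0.03067.
Darcy flux q = K · i = 0.9936 × 0.03067 = 0.03047 m/day.
Seepage velocity v = q / n_e = 0.03047 / 0.14 = 0.2176 m/day.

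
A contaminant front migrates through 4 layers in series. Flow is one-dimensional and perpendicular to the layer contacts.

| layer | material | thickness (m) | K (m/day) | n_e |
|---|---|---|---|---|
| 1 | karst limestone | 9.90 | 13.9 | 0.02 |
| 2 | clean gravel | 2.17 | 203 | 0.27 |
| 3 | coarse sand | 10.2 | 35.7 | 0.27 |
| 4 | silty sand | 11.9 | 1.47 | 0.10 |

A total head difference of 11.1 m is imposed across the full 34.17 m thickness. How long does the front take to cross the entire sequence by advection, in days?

3.88

With flow normal to the layers, continuity requires the same specific discharge q through every layer.
Σ(b_i/K_i) = 9.90/13.9 + 2.17/203 + 10.2/35.7 + 11.9/1.47 = 9.104 d.
q = Δh / Σ(b_i/K_i) = 11.1 / 9.104 = 1.219 m/day.
In each layer the seepage velocity is v_i = q/n_i, so the layer transit time is t_i = b_i·n_i / q:
  layer 1 (karst limestone): t_1 = 9.90 × 0.02 / 1.219 = 0.1624 d
  layer 2 (clean gravel): t_2 = 2.17 × 0.27 / 1.219 = 0.4805 d
  layer 3 (coarse sand): t_3 = 10.2 × 0.27 / 1.219 = 2.259 d
  layer 4 (silty sand): t_4 = 11.9 × 0.10 / 1.219 = 0.9760 d
Total t = Σ t_i = 3.878 days.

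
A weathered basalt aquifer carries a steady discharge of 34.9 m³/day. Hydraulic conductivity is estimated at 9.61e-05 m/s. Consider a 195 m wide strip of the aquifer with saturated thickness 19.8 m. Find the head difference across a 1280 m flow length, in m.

Convert K: 9.61e-05 m/s × 86400 = 8.303 m/day.
Cross-sectional area A = 195 × 19.8 = 3861 m².
From Q = K·A·i, i = Q / (K·A) = 34.9 / (8.303 × 3861) = 0.001089.
Head loss Δh = i · L = 0.001089 × 1280 = 1.393 m.

1.39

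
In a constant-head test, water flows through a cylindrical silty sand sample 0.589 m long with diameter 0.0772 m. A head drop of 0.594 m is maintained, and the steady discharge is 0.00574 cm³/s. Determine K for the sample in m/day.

0.105

Cross-sectional area A = π·(d/2)² = π × (0.0772/2)² = 0.004681 m².
Convert discharge: 0.00574 cm³/s = 5.740e-09 m³/s.
Darcy's law rearranged: K = Q·L / (A·Δh) = 5.740e-09 × 0.589 / (0.004681 × 0.594) = 1.216e-06 m/s = 0.1051 m/day.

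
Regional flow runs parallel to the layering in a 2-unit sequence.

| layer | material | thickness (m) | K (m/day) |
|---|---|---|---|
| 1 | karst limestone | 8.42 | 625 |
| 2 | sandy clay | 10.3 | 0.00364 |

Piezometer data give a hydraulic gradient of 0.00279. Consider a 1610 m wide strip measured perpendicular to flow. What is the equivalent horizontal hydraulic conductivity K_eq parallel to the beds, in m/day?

281

Flow is parallel to layering, so each bed carries its own Darcy discharge and the transmissivities add.
Σ(K_i·b_i) = 625×8.42 + 0.00364×10.3 = 5263 m²/day.
Total thickness b = 18.72 m, so K_eq = Σ(K_i·b_i)/b = 281.1 m/day.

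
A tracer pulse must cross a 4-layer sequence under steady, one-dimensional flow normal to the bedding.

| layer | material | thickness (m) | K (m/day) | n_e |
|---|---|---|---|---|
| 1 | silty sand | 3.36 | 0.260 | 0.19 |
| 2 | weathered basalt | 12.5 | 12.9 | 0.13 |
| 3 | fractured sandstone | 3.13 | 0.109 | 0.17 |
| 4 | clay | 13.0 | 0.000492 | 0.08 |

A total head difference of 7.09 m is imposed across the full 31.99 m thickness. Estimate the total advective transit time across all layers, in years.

With flow normal to the layers, continuity requires the same specific discharge q through every layer.
Σ(b_i/K_i) = 3.36/0.260 + 12.5/12.9 + 3.13/0.109 + 13.0/0.000492 = 26465 d.
q = Δh / Σ(b_i/K_i) = 7.09 / 26465 = 0.0002679 m/day.
In each layer the seepage velocity is v_i = q/n_i, so the layer transit time is t_i = b_i·n_i / q:
  layer 1 (silty sand): t_1 = 3.36 × 0.19 / 0.0002679 = 2383 d
  layer 2 (weathered basalt): t_2 = 12.5 × 0.13 / 0.0002679 = 6066 d
  layer 3 (fractured sandstone): t_3 = 3.13 × 0.17 / 0.0002679 = 1986 d
  layer 4 (clay): t_4 = 13.0 × 0.08 / 0.0002679 = 3882 d
Total t = Σ t_i = 14317 days = 39.20 years.

39.2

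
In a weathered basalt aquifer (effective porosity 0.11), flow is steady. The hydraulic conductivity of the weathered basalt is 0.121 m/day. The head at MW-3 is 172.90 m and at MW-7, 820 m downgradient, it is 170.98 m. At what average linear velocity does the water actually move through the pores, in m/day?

0.00258

Hydraulic gradient i = (172.90 − 170.98) / 820 = 1.92 / 820 = 0.002341.
Darcy flux q = K · i = 0.1210 × 0.002341 = 0.0002833 m/day.
Seepage velocity v = q / n_e = 0.0002833 / 0.11 = 0.002576 m/day.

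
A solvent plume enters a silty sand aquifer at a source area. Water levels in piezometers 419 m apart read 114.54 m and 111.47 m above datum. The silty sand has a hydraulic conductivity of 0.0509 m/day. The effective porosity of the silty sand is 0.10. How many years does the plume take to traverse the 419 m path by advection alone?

308

Hydraulic gradient i = (114.54 − 111.47) / 419 = 3.07 / 419 = 0.007327.
Darcy flux q = K · i = 0.05090 × 0.007327 = 0.0003729 m/day.
Seepage velocity v = q / n_e = 0.0003729 / 0.10 = 0.003729 m/day.
Travel time t = L / v = 419 / 0.003729 = 1.123e+05 days = 307.6 years.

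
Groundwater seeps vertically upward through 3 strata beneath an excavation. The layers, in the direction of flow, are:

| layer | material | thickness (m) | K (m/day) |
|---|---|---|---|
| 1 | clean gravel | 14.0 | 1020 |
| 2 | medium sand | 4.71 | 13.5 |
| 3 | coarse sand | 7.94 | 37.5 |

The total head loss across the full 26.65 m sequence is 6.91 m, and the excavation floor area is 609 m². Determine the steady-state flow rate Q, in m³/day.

Flow is perpendicular to layering, so the layers act in series and the equivalent K is the thickness-weighted harmonic mean.
Total thickness L = 14.0 + 4.71 + 7.94 = 26.65 m.
Σ(b_i/K_i) = 14.0/1020 + 4.71/13.5 + 7.94/37.5 = 0.5743 d.
K_eq = L / Σ(b_i/K_i) = 26.65 / 0.5743 = 46.40 m/day.
Q = K_eq · A · (Δh/L) = 46.40 × 609 × (6.91/26.65) = 7327 m³/day.

7330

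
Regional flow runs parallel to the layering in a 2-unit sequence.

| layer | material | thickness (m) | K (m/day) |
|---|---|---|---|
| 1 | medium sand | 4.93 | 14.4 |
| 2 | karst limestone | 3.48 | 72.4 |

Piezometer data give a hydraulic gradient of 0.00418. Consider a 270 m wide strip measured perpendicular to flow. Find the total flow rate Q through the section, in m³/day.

Flow is parallel to layering, so each bed carries its own Darcy discharge and the transmissivities add.
Σ(K_i·b_i) = 14.4×4.93 + 72.4×3.48 = 322.9 m²/day.
Hydraulic gradient i = 0.00418.
Q = Σ(K_i·b_i) · W · i = 322.9 × 270 × 0.004180 = 364.5 m³/day.

364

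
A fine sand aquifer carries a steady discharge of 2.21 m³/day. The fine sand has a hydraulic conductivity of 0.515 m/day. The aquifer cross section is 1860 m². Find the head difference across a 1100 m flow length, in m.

From Q = K·A·i, i = Q / (K·A) = 2.21 / (0.5150 × 1860) = 0.002307.
Head loss Δh = i · L = 0.002307 × 1100 = 2.538 m.

2.54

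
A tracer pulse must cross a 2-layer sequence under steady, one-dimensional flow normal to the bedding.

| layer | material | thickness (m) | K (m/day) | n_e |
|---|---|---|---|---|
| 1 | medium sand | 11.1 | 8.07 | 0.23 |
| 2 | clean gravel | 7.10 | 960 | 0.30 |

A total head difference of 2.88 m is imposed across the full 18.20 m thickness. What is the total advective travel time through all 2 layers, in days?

2.25

With flow normal to the layers, continuity requires the same specific discharge q through every layer.
Σ(b_i/K_i) = 11.1/8.07 + 7.10/960 = 1.383 d.
q = Δh / Σ(b_i/K_i) = 2.88 / 1.383 = 2.083 m/day.
In each layer the seepage velocity is v_i = q/n_i, so the layer transit time is t_i = b_i·n_i / q:
  layer 1 (medium sand): t_1 = 11.1 × 0.23 / 2.083 = 1.226 d
  layer 2 (clean gravel): t_2 = 7.10 × 0.30 / 2.083 = 1.023 d
Total t = Σ t_i = 2.249 days.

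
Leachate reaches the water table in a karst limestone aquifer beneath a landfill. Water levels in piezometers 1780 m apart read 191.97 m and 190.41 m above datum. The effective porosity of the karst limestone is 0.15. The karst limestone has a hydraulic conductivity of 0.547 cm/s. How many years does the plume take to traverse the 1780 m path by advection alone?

1.76

Convert K: 0.547 cm/s × 864 = 472.6 m/day.
Hydraulic gradient i = (191.97 − 190.41) / 1780 = 1.56 / 1780 = 0.0008764.
Darcy flux q = K · i = 472.6 × 0.0008764 = 0.4142 m/day.
Seepage velocity v = q / n_e = 0.4142 / 0.15 = 2.761 m/day.
Travel time t = L / v = 1780 / 2.761 = 644.6 days = 1.765 years.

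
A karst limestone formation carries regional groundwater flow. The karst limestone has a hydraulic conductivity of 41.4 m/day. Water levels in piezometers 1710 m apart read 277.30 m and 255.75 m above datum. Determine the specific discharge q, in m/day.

0.522

Hydraulic gradient i = (277.30 − 255.75) / 1710 = 21.55 / 1710 = 0.01260.
Specific discharge q = K · i = 41.40 × 0.01260 = 0.5217 m/day.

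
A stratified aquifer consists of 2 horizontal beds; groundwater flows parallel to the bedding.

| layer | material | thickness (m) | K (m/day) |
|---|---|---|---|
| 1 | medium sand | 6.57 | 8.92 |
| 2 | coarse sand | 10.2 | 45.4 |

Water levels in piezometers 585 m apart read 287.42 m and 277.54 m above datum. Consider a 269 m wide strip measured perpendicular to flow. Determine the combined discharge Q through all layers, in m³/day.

Flow is parallel to layering, so each bed carries its own Darcy discharge and the transmissivities add.
Σ(K_i·b_i) = 8.92×6.57 + 45.4×10.2 = 521.7 m²/day.
Hydraulic gradient i = (287.42 − 277.54) / 585 = 9.88 / 585 = 0.01689.
Q = Σ(K_i·b_i) · W · i = 521.7 × 269 × 0.01689 = 2370 m³/day.

2370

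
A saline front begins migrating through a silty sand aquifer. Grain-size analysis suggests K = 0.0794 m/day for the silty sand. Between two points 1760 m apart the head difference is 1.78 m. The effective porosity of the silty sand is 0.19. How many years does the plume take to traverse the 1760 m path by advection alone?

Hydraulic gradient i = Δh / L = 1.78 / 1760 = 0.001011.
Darcy flux q = K · i = 0.07940 × 0.001011 = 8.030e-05 m/day.
Seepage velocity v = q / n_e = 8.030e-05 / 0.19 = 0.0004226 m/day.
Travel time t = L / v = 1760 / 0.0004226 = 4.164e+06 days = 11401 years.

11400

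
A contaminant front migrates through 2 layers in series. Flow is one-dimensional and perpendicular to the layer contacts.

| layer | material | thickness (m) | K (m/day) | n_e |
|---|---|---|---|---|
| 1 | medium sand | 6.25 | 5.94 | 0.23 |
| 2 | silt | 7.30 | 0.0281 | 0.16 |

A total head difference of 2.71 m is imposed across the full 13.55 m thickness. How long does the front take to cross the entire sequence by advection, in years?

With flow normal to the layers, continuity requires the same specific discharge q through every layer.
Σ(b_i/K_i) = 6.25/5.94 + 7.30/0.0281 = 260.8 d.
q = Δh / Σ(b_i/K_i) = 2.71 / 260.8 = 0.01039 m/day.
In each layer the seepage velocity is v_i = q/n_i, so the layer transit time is t_i = b_i·n_i / q:
  layer 1 (medium sand): t_1 = 6.25 × 0.23 / 0.01039 = 138.4 d
  layer 2 (silt): t_2 = 7.30 × 0.16 / 0.01039 = 112.4 d
Total t = Σ t_i = 250.8 days = 0.6866 years.

0.687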